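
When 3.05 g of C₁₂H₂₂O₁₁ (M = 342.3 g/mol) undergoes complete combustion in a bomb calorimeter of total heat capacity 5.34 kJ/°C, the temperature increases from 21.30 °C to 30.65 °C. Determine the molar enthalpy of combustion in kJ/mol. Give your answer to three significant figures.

ΔT = 30.65 − 21.30 = 9.35 °C
q_cal = C_cal × ΔT = 5.34 × 9.35 = 49.929 kJ
n = 3.05 / 342.3 = 0.008910 mol
q_rxn = −q_cal = -49.929 kJ
ΔH = -49.929 / 0.008910 = -5604 kJ/mol

ΔH = -5600 kJ/mol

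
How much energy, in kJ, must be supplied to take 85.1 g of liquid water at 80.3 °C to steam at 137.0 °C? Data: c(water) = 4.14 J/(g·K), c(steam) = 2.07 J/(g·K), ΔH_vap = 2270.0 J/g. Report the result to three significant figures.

q = 207 kJ

q1 (heat water 80.3→100.0 °C): 85.1 × 4.14 × 19.7 = 6941 J
q2 (vaporize at 100 °C): 85.1 × 2270.0 = 193177 J
q3 (heat steam 100.0→137.0 °C): 85.1 × 2.07 × 37.0 = 6518 J
Total: 6941 + 193177 + 6518 = 206636 J = 207 kJ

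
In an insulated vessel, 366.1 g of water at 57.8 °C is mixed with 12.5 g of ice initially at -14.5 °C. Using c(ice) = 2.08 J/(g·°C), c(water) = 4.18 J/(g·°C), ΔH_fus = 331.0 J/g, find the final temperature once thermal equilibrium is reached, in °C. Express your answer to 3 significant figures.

Heat to bring ice to 0 °C and melt it: q₁ = 12.5×2.08×14.5 + 12.5×331.0 = 4514.5 J
Heat the water can supply cooling to 0 °C: 366.1×4.18×57.8 = 88451.2 J > q₁, so all ice melts.
Energy balance: 366.1×4.18×(57.8 − T) = 4514.5 + 12.5×4.18×(T − 0)
1530.298(57.8 − T) = 4514.5 + 52.25 T
88451.2 − 4514.5 = 1582.548 T
T = 83936.7 / 1582.548 = 53.04 °C

T_f = 53.0 °C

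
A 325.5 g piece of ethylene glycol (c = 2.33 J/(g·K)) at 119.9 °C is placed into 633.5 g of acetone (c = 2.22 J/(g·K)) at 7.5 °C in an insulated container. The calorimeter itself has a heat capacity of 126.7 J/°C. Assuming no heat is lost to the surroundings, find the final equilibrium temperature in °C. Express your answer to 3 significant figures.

T_f = 44.7 °C

Heat lost by ethylene glycol = heat gained by acetone + calorimeter.
(325.5)(2.33)(119.9 − T) = [(633.5)(2.22) + 126.7](T − 7.5)
758.415 (119.9 − T) = 1533.07 (T − 7.5)
90934 − 758.415 T = 1533.07 T − 11498
102432 = 2291.485 T
T = 44.70 °C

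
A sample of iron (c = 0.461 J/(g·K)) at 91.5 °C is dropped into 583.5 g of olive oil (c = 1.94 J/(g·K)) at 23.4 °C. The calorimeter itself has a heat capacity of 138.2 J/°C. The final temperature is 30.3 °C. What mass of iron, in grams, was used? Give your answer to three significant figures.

m = 311 g

q_gained = (583.5 × 1.94 + 138.2) × (30.3 − 23.4) = 8764 J
q_lost = m × 0.461 × (91.5 − 30.3) = 28.2132 m
m = 8764 / 28.2132 = 311 g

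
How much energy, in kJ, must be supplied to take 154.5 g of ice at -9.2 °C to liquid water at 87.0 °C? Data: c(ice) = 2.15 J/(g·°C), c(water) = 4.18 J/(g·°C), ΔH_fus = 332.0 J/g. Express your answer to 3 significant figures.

q1 (heat ice -9.2→0.0 °C): 154.5 × 2.15 × 9.2 = 3056 J
q2 (melt at 0 °C): 154.5 × 332.0 = 51294 J
q3 (heat water 0.0→87.0 °C): 154.5 × 4.18 × 87.0 = 56185 J
Total: 3056 + 51294 + 56185 = 110535 J = 111 kJ

q = 111 kJ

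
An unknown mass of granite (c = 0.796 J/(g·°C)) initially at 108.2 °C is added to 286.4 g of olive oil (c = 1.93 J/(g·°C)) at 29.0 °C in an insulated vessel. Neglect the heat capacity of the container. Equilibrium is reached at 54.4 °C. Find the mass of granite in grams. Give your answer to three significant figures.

q_gained = (286.4 × 1.93) × (54.4 − 29.0) = 14040 J
q_lost = m × 0.796 × (108.2 − 54.4) = 42.8248 m
m = 14040 / 42.8248 = 328 g

m = 328 g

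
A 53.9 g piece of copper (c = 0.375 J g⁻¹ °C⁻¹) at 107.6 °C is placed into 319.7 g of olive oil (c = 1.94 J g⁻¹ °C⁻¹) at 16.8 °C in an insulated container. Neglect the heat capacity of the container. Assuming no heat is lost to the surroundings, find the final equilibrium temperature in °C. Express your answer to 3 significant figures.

Heat lost by copper = heat gained by olive oil.
(53.9)(0.375)(107.6 − T) = (319.7)(1.94)(T − 16.8)
20.2125 (107.6 − T) = 620.218 (T − 16.8)
2174.9 − 20.2125 T = 620.218 T − 10420
12594.9 = 640.4305 T
T = 19.67 °C

T_f = 19.7 °C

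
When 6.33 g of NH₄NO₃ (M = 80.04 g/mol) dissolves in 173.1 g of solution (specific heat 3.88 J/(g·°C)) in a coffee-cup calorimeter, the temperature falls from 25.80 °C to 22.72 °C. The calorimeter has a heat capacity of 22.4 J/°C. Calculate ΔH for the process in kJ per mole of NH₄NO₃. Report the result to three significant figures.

|ΔT| = |22.72 − 25.80| = 3.08 °C
|q_surr| = (173.1 × 3.88 + 22.4) × 3.08 = 694.028 × 3.08 = 2138 J
n(NH₄NO₃) = 6.33 / 80.04 = 0.07909 mol
Temperature fell, so q_rxn = +|q_surr| = 2.138 kJ
ΔH = q_rxn / n = 27.03 kJ/mol

ΔH = 27.0 kJ/mol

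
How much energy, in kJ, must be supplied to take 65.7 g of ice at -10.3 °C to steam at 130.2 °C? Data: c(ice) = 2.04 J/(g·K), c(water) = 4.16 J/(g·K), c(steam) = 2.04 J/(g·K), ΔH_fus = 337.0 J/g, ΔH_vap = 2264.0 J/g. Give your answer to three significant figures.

q = 204 kJ

q1 (heat ice -10.3→0.0 °C): 65.7 × 2.04 × 10.3 = 1380 J
q2 (melt at 0 °C): 65.7 × 337.0 = 22141 J
q3 (heat water 0.0→100.0 °C): 65.7 × 4.16 × 100.0 = 27331 J
q4 (vaporize at 100 °C): 65.7 × 2264.0 = 148745 J
q5 (heat steam 100.0→130.2 °C): 65.7 × 2.04 × 30.2 = 4048 J
Total: 1380 + 22141 + 27331 + 148745 + 4048 = 203645 J = 204 kJ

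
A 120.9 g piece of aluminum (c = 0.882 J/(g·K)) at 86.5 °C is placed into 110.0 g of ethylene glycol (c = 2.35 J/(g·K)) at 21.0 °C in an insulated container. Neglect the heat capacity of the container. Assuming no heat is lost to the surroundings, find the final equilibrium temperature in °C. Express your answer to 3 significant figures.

T_f = 40.1 °C

Heat lost by aluminum = heat gained by ethylene glycol.
(120.9)(0.882)(86.5 − T) = (110.0)(2.35)(T − 21.0)
106.6338 (86.5 − T) = 258.5 (T − 21.0)
9223.8 − 106.6338 T = 258.5 T − 5428.5
14652.3 = 365.1338 T
T = 40.13 °C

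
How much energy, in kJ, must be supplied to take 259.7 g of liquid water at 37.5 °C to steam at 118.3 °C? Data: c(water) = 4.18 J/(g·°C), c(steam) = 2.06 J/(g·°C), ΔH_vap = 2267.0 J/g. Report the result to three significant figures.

q1 (heat water 37.5→100.0 °C): 259.7 × 4.18 × 62.5 = 67847 J
q2 (vaporize at 100 °C): 259.7 × 2267.0 = 588740 J
q3 (heat steam 100.0→118.3 °C): 259.7 × 2.06 × 18.3 = 9790 J
Total: 67847 + 588740 + 9790 = 666377 J = 666 kJ

q = 666 kJ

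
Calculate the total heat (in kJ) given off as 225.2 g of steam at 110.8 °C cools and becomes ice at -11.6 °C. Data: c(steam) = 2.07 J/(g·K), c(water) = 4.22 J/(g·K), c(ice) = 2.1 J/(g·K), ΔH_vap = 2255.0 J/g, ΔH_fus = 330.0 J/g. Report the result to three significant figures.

q1 (cool steam 110.8→100 °C): 225.2 × 2.07 × 10.8 = 5035 J
q2 (condense at 100 °C): 225.2 × 2255.0 = 507826 J
q3 (cool water 100→0 °C): 225.2 × 4.22 × 100.0 = 95034 J
q4 (freeze at 0 °C): 225.2 × 330.0 = 74316 J
q5 (cool ice 0→-11.6 °C): 225.2 × 2.1 × 11.6 = 5486 J
Total: 5035 + 507826 + 95034 + 74316 + 5486 = 687697 J = 688 kJ

q = 688 kJ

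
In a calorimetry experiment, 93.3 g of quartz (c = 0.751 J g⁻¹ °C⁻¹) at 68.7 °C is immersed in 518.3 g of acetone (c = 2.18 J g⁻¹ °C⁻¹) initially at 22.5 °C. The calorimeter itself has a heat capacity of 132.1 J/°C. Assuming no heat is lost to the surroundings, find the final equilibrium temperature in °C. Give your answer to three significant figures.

T_f = 24.9 °C

Heat lost by quartz = heat gained by acetone + calorimeter.
(93.3)(0.751)(68.7 − T) = [(518.3)(2.18) + 132.1](T − 22.5)
70.0683 (68.7 − T) = 1261.994 (T − 22.5)
4813.7 − 70.0683 T = 1261.994 T − 28395
33208.7 = 1332.0623 T
T = 24.93 °C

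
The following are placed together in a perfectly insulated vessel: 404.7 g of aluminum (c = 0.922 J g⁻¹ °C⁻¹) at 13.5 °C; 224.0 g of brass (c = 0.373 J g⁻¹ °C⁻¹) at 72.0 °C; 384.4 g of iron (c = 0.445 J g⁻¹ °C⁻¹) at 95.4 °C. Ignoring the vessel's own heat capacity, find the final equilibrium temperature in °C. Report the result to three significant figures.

Σ mᵢcᵢ(T − Tᵢ) = 0  ⇒  T = Σ mᵢcᵢTᵢ / Σ mᵢcᵢ
Σ mᵢcᵢ = 404.7×0.922 + 224.0×0.373 + 384.4×0.445 = 627.7434
Σ mᵢcᵢTᵢ = 373.1334×13.5 + 83.552×72.0 + 171.058×95.4 = 27372
T = 27372 / 627.7434 = 43.60 °C

T_f = 43.6 °C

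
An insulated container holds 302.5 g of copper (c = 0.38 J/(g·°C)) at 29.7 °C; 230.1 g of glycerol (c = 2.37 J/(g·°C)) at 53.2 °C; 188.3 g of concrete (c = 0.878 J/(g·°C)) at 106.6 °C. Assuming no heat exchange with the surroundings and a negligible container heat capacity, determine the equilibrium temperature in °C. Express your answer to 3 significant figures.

T_f = 60.6 °C

Σ mᵢcᵢ(T − Tᵢ) = 0  ⇒  T = Σ mᵢcᵢTᵢ / Σ mᵢcᵢ
Σ mᵢcᵢ = 302.5×0.38 + 230.1×2.37 + 188.3×0.878 = 825.6144
Σ mᵢcᵢTᵢ = 114.95×29.7 + 545.337×53.2 + 165.3274×106.6 = 50050
T = 50050 / 825.6144 = 60.62 °C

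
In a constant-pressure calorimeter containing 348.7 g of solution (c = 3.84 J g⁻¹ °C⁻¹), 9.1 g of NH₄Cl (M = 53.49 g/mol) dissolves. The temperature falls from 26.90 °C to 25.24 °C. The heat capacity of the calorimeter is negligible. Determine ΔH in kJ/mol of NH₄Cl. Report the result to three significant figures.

ΔH = 13.1 kJ/mol

|ΔT| = |25.24 − 26.90| = 1.66 °C
|q_surr| = (348.7 × 3.84) × 1.66 = 1339.008 × 1.66 = 2223 J
n(NH₄Cl) = 9.1 / 53.49 = 0.1701 mol
Temperature fell, so q_rxn = +|q_surr| = 2.223 kJ
ΔH = q_rxn / n = 13.07 kJ/mol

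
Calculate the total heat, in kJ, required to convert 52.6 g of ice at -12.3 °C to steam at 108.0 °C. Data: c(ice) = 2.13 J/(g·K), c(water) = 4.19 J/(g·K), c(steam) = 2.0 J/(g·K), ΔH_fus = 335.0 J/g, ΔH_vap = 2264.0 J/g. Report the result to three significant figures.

q1 (heat ice -12.3→0.0 °C): 52.6 × 2.13 × 12.3 = 1378 J
q2 (melt at 0 °C): 52.6 × 335.0 = 17621 J
q3 (heat water 0.0→100.0 °C): 52.6 × 4.19 × 100.0 = 22039 J
q4 (vaporize at 100 °C): 52.6 × 2264.0 = 119086 J
q5 (heat steam 100.0→108.0 °C): 52.6 × 2.0 × 8.0 = 842 J
Total: 1378 + 17621 + 22039 + 119086 + 842 = 160966 J = 161 kJ

q = 161 kJ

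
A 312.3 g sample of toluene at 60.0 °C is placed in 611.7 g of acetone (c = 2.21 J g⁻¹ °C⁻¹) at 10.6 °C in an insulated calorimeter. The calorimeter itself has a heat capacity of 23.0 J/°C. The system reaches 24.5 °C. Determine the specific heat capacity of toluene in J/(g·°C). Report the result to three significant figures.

c = 1.72 J/(g·°C)

q_gained = (611.7 × 2.21 + 23.0) × (24.5 − 10.6) = 19110 J
q_lost = 312.3 × c × (60.0 − 24.5) = 11086.65 c
Set equal: c = 19110 / 11086.65 = 1.72 J/(g·°C)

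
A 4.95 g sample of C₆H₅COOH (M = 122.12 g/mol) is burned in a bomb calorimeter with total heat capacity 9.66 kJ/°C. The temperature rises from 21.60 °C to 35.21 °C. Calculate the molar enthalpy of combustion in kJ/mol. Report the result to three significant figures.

ΔH = -3240 kJ/mol

ΔT = 35.21 − 21.60 = 13.61 °C
q_cal = C_cal × ΔT = 9.66 × 13.61 = 131.4726 kJ
n = 4.95 / 122.12 = 0.04053 mol
q_rxn = −q_cal = -131.4726 kJ
ΔH = -131.4726 / 0.04053 = -3244 kJ/mol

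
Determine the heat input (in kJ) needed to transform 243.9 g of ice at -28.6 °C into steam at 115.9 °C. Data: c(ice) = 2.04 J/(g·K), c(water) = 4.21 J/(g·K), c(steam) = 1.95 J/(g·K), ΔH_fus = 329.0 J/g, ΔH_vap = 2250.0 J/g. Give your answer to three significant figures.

q = 753 kJ

q1 (heat ice -28.6→0.0 °C): 243.9 × 2.04 × 28.6 = 14230 J
q2 (melt at 0 °C): 243.9 × 329.0 = 80243 J
q3 (heat water 0.0→100.0 °C): 243.9 × 4.21 × 100.0 = 102682 J
q4 (vaporize at 100 °C): 243.9 × 2250.0 = 548775 J
q5 (heat steam 100.0→115.9 °C): 243.9 × 1.95 × 15.9 = 7562 J
Total: 14230 + 80243 + 102682 + 548775 + 7562 = 753492 J = 753 kJ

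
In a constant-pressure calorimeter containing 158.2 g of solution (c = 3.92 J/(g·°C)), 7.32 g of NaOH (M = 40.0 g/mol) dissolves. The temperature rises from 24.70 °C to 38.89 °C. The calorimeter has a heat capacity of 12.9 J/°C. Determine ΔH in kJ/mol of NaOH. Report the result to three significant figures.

|ΔT| = |38.89 − 24.70| = 14.19 °C
|q_surr| = (158.2 × 3.92 + 12.9) × 14.19 = 633.044 × 14.19 = 8983 J
n(NaOH) = 7.32 / 40.0 = 0.1830 mol
Temperature rose, so q_rxn = −|q_surr| = -8.983 kJ
ΔH = q_rxn / n = -49.09 kJ/mol

ΔH = -49.1 kJ/mol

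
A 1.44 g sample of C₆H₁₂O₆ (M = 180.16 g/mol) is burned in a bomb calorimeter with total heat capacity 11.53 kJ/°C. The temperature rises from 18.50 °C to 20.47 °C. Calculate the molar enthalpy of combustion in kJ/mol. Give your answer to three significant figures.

ΔT = 20.47 − 18.50 = 1.97 °C
q_cal = C_cal × ΔT = 11.53 × 1.97 = 22.7141 kJ
n = 1.44 / 180.16 = 0.007993 mol
q_rxn = −q_cal = -22.7141 kJ
ΔH = -22.7141 / 0.007993 = -2842 kJ/mol

ΔH = -2840 kJ/mol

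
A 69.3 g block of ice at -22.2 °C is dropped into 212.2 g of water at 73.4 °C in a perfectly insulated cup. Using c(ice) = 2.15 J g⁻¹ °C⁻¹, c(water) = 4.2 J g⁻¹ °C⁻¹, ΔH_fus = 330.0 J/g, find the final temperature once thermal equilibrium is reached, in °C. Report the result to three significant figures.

Heat to bring ice to 0 °C and melt it: q₁ = 69.3×2.15×22.2 + 69.3×330.0 = 26177 J
Heat the water can supply cooling to 0 °C: 212.2×4.2×73.4 = 65417.0 J > q₁, so all ice melts.
Energy balance: 212.2×4.2×(73.4 − T) = 26177 + 69.3×4.2×(T − 0)
891.24(73.4 − T) = 26177 + 291.06 T
65417.0 − 26177 = 1182.30 T
T = 39240.0 / 1182.30 = 33.19 °C

T_f = 33.2 °C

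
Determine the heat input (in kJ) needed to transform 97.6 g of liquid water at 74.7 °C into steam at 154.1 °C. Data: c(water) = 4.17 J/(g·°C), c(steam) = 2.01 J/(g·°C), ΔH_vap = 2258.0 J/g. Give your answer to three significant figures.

q = 241 kJ

q1 (heat water 74.7→100.0 °C): 97.6 × 4.17 × 25.3 = 10297 J
q2 (vaporize at 100 °C): 97.6 × 2258.0 = 220381 J
q3 (heat steam 100.0→154.1 °C): 97.6 × 2.01 × 54.1 = 10613 J
Total: 10297 + 220381 + 10613 = 241291 J = 241 kJ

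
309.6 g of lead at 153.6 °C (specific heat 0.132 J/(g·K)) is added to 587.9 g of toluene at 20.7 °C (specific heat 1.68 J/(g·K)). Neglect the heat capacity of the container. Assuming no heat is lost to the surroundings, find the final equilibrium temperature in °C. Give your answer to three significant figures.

Heat lost by lead = heat gained by toluene.
(309.6)(0.132)(153.6 − T) = (587.9)(1.68)(T − 20.7)
40.8672 (153.6 − T) = 987.672 (T − 20.7)
6277.2 − 40.8672 T = 987.672 T − 20445
26722.2 = 1028.5392 T
T = 25.98 °C

T_f = 26.0 °C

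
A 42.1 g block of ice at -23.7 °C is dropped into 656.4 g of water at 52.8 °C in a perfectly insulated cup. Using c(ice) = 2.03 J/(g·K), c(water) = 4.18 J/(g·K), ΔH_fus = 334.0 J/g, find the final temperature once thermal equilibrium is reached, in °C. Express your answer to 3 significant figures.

T_f = 44.1 °C

Heat to bring ice to 0 °C and melt it: q₁ = 42.1×2.03×23.7 + 42.1×334.0 = 16087 J
Heat the water can supply cooling to 0 °C: 656.4×4.18×52.8 = 144870 J > q₁, so all ice melts.
Energy balance: 656.4×4.18×(52.8 − T) = 16087 + 42.1×4.18×(T − 0)
2743.752(52.8 − T) = 16087 + 175.978 T
144870 − 16087 = 2919.730 T
T = 128783 / 2919.730 = 44.11 °C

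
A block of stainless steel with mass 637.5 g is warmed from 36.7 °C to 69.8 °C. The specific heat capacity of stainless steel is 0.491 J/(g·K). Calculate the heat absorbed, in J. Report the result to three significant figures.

q = m c ΔT = 637.5 × 0.491 × (69.8 − 36.7)
q = 637.5 × 0.491 × 33.1 = 10360 J

q = 10400 J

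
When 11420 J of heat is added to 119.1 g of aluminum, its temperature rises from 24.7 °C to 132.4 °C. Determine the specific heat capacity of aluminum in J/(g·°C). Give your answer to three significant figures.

c = q / (m ΔT) = 11420 / (119.1 × 107.7)
c = 11420 / 12827.07 = 0.890 J/(g·°C)

c = 0.890 J/(g·°C)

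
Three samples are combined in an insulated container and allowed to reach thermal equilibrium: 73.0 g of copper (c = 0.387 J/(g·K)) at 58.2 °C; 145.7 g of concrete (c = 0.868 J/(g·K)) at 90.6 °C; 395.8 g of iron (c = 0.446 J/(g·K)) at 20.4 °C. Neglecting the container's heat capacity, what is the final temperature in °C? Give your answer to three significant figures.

T_f = 50.4 °C

Σ mᵢcᵢ(T − Tᵢ) = 0  ⇒  T = Σ mᵢcᵢTᵢ / Σ mᵢcᵢ
Σ mᵢcᵢ = 73.0×0.387 + 145.7×0.868 + 395.8×0.446 = 331.2454
Σ mᵢcᵢTᵢ = 28.251×58.2 + 126.4676×90.6 + 176.5268×20.4 = 16703
T = 16703 / 331.2454 = 50.42 °C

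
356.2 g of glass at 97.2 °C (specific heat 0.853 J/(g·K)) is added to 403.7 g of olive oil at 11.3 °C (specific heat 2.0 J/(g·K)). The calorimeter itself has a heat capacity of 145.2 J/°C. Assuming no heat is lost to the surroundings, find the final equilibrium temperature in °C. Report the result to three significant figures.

T_f = 32.1 °C

Heat lost by glass = heat gained by olive oil + calorimeter.
(356.2)(0.853)(97.2 − T) = [(403.7)(2.0) + 145.2](T − 11.3)
303.8386 (97.2 − T) = 952.6 (T − 11.3)
29533 − 303.8386 T = 952.6 T − 10764
40297 = 1256.4386 T
T = 32.07 °C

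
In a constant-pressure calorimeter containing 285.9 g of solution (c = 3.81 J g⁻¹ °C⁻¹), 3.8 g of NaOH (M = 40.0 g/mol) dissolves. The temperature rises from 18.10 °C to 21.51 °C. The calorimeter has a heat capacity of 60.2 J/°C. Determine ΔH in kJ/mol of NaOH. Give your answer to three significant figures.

|ΔT| = |21.51 − 18.10| = 3.41 °C
|q_surr| = (285.9 × 3.81 + 60.2) × 3.41 = 1149.479 × 3.41 = 3920 J
n(NaOH) = 3.8 / 40.0 = 0.09500 mol
Temperature rose, so q_rxn = −|q_surr| = -3.920 kJ
ΔH = q_rxn / n = -41.26 kJ/mol

ΔH = -41.3 kJ/mol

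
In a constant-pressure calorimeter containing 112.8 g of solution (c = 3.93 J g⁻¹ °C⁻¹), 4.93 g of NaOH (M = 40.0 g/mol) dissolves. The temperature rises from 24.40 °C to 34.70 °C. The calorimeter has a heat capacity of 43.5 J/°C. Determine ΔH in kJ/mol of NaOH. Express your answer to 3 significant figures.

|ΔT| = |34.70 − 24.40| = 10.30 °C
|q_surr| = (112.8 × 3.93 + 43.5) × 10.30 = 486.804 × 10.30 = 5014 J
n(NaOH) = 4.93 / 40.0 = 0.1233 mol
Temperature rose, so q_rxn = −|q_surr| = -5.014 kJ
ΔH = q_rxn / n = -40.67 kJ/mol

ΔH = -40.7 kJ/mol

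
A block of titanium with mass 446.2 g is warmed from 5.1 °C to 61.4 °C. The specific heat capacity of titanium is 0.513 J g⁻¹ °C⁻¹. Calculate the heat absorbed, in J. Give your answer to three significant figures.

q = 12900 J

q = m c ΔT = 446.2 × 0.513 × (61.4 − 5.1)
q = 446.2 × 0.513 × 56.3 = 12890 J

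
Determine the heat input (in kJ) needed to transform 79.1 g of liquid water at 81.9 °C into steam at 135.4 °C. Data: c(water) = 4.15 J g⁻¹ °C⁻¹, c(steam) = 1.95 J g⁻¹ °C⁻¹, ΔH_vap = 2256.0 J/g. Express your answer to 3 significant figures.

q = 190 kJ

q1 (heat water 81.9→100.0 °C): 79.1 × 4.15 × 18.1 = 5942 J
q2 (vaporize at 100 °C): 79.1 × 2256.0 = 178450 J
q3 (heat steam 100.0→135.4 °C): 79.1 × 1.95 × 35.4 = 5460 J
Total: 5942 + 178450 + 5460 = 189852 J = 190 kJ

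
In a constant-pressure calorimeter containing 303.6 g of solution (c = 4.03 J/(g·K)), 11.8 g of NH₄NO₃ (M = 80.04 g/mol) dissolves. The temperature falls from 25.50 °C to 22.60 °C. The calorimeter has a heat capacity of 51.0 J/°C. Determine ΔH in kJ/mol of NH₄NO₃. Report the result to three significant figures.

|ΔT| = |22.60 − 25.50| = 2.90 °C
|q_surr| = (303.6 × 4.03 + 51.0) × 2.90 = 1274.508 × 2.90 = 3696 J
n(NH₄NO₃) = 11.8 / 80.04 = 0.1474 mol
Temperature fell, so q_rxn = +|q_surr| = 3.696 kJ
ΔH = q_rxn / n = 25.07 kJ/mol

ΔH = 25.1 kJ/mol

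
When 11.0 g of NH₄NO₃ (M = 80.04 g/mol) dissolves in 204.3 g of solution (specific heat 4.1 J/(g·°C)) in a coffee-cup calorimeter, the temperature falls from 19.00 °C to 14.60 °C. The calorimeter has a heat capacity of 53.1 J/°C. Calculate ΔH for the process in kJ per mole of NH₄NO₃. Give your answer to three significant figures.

|ΔT| = |14.60 − 19.00| = 4.40 °C
|q_surr| = (204.3 × 4.1 + 53.1) × 4.40 = 890.73 × 4.40 = 3919 J
n(NH₄NO₃) = 11.0 / 80.04 = 0.1374 mol
Temperature fell, so q_rxn = +|q_surr| = 3.919 kJ
ΔH = q_rxn / n = 28.52 kJ/mol

ΔH = 28.5 kJ/mol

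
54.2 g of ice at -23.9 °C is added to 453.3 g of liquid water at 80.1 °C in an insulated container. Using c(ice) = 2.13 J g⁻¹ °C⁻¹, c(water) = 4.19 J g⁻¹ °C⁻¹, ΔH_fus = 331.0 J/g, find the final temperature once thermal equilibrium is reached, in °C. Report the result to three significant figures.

T_f = 61.8 °C

Heat to bring ice to 0 °C and melt it: q₁ = 54.2×2.13×23.9 + 54.2×331.0 = 20699 J
Heat the water can supply cooling to 0 °C: 453.3×4.19×80.1 = 152136 J > q₁, so all ice melts.
Energy balance: 453.3×4.19×(80.1 − T) = 20699 + 54.2×4.19×(T − 0)
1899.327(80.1 − T) = 20699 + 227.098 T
152136 − 20699 = 2126.425 T
T = 131437 / 2126.425 = 61.81 °C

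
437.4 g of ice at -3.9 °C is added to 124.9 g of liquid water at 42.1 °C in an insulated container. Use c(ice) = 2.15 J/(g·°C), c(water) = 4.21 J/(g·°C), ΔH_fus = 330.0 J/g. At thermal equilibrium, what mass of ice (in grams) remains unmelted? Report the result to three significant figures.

m_ice remaining = 381 g

Heat to warm all ice to 0 °C: 437.4×2.15×3.9 = 3667.6 J
Heat released by water cooling to 0 °C: 124.9×4.21×42.1 = 22137 J
22137 J < 3667.6 + 437.4×330.0 = 148009.6 J, so not all ice melts; final T = 0 °C.
Heat left for melting: 22137 − 3667.6 = 18469.4 J
Mass melted = 18469.4 / 330.0 = 55.97 g
Ice remaining = 437.4 − 55.97 = 381.43 g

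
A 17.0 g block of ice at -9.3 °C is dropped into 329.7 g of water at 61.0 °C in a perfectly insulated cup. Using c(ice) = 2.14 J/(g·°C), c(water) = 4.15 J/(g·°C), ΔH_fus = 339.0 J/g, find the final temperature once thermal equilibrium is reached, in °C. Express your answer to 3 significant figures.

Heat to bring ice to 0 °C and melt it: q₁ = 17.0×2.14×9.3 + 17.0×339.0 = 6101.3 J
Heat the water can supply cooling to 0 °C: 329.7×4.15×61.0 = 83463.6 J > q₁, so all ice melts.
Energy balance: 329.7×4.15×(61.0 − T) = 6101.3 + 17.0×4.15×(T − 0)
1368.255(61.0 − T) = 6101.3 + 70.55 T
83463.6 − 6101.3 = 1438.805 T
T = 77362.3 / 1438.805 = 53.77 °C

T_f = 53.8 °C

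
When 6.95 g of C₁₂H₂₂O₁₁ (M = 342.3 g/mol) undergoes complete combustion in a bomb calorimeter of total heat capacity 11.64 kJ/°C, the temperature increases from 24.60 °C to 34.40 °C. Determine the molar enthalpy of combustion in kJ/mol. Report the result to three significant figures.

ΔT = 34.40 − 24.60 = 9.80 °C
q_cal = C_cal × ΔT = 11.64 × 9.80 = 114.072 kJ
n = 6.95 / 342.3 = 0.02030 mol
q_rxn = −q_cal = -114.072 kJ
ΔH = -114.072 / 0.02030 = -5619 kJ/mol

ΔH = -5620 kJ/mol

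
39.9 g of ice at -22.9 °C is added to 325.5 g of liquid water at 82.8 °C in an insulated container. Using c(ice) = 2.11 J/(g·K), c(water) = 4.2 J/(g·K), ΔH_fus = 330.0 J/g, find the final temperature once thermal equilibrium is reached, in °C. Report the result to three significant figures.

Heat to bring ice to 0 °C and melt it: q₁ = 39.9×2.11×22.9 + 39.9×330.0 = 15095 J
Heat the water can supply cooling to 0 °C: 325.5×4.2×82.8 = 113196 J > q₁, so all ice melts.
Energy balance: 325.5×4.2×(82.8 − T) = 15095 + 39.9×4.2×(T − 0)
1367.1(82.8 − T) = 15095 + 167.58 T
113196 − 15095 = 1534.68 T
T = 98101 / 1534.68 = 63.92 °C

T_f = 63.9 °C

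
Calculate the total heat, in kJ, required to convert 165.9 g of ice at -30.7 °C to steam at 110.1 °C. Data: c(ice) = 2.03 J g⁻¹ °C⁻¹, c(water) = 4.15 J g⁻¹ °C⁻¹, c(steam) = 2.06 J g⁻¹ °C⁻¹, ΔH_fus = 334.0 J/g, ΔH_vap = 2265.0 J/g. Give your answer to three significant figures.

q = 514 kJ

q1 (heat ice -30.7→0.0 °C): 165.9 × 2.03 × 30.7 = 10339 J
q2 (melt at 0 °C): 165.9 × 334.0 = 55411 J
q3 (heat water 0.0→100.0 °C): 165.9 × 4.15 × 100.0 = 68849 J
q4 (vaporize at 100 °C): 165.9 × 2265.0 = 375764 J
q5 (heat steam 100.0→110.1 °C): 165.9 × 2.06 × 10.1 = 3452 J
Total: 10339 + 55411 + 68849 + 375764 + 3452 = 513815 J = 514 kJ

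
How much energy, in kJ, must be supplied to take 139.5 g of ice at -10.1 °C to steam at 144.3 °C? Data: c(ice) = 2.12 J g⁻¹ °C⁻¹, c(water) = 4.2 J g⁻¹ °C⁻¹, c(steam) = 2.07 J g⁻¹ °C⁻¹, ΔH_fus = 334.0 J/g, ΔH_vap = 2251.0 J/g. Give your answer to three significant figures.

q = 435 kJ

q1 (heat ice -10.1→0.0 °C): 139.5 × 2.12 × 10.1 = 2987 J
q2 (melt at 0 °C): 139.5 × 334.0 = 46593 J
q3 (heat water 0.0→100.0 °C): 139.5 × 4.2 × 100.0 = 58590 J
q4 (vaporize at 100 °C): 139.5 × 2251.0 = 314015 J
q5 (heat steam 100.0→144.3 °C): 139.5 × 2.07 × 44.3 = 12792 J
Total: 2987 + 46593 + 58590 + 314015 + 12792 = 434977 J = 435 kJ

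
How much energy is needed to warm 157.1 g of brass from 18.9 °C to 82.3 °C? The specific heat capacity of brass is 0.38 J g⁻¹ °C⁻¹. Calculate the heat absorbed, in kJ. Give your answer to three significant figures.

q = 3.78 kJ

q = m c ΔT = 157.1 × 0.38 × (82.3 − 18.9)
q = 157.1 × 0.38 × 63.4 = 3784.9 J = 3.78 kJ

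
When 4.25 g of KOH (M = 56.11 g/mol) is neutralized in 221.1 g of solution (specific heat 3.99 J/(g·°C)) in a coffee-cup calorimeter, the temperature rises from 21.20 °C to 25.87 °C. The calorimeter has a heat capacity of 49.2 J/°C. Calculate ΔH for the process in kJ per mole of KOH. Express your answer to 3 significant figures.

|ΔT| = |25.87 − 21.20| = 4.67 °C
|q_surr| = (221.1 × 3.99 + 49.2) × 4.67 = 931.389 × 4.67 = 4350 J
n(KOH) = 4.25 / 56.11 = 0.07574 mol
Temperature rose, so q_rxn = −|q_surr| = -4.350 kJ
ΔH = q_rxn / n = -57.43 kJ/mol

ΔH = -57.4 kJ/mol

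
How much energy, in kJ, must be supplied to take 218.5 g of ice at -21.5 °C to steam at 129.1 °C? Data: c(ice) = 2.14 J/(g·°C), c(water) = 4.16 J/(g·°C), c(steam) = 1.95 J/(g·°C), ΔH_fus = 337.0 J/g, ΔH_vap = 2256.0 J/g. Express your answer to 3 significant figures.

q1 (heat ice -21.5→0.0 °C): 218.5 × 2.14 × 21.5 = 10053 J
q2 (melt at 0 °C): 218.5 × 337.0 = 73635 J
q3 (heat water 0.0→100.0 °C): 218.5 × 4.16 × 100.0 = 90896 J
q4 (vaporize at 100 °C): 218.5 × 2256.0 = 492936 J
q5 (heat steam 100.0→129.1 °C): 218.5 × 1.95 × 29.1 = 12399 J
Total: 10053 + 73635 + 90896 + 492936 + 12399 = 679919 J = 680 kJ

q = 680 kJ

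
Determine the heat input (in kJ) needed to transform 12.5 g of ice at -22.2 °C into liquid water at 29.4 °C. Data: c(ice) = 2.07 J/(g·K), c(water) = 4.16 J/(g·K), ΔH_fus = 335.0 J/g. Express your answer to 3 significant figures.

q = 6.29 kJ

q1 (heat ice -22.2→0.0 °C): 12.5 × 2.07 × 22.2 = 574 J
q2 (melt at 0 °C): 12.5 × 335.0 = 4188 J
q3 (heat water 0.0→29.4 °C): 12.5 × 4.16 × 29.4 = 1529 J
Total: 574 + 4188 + 1529 = 6291 J = 6.29 kJ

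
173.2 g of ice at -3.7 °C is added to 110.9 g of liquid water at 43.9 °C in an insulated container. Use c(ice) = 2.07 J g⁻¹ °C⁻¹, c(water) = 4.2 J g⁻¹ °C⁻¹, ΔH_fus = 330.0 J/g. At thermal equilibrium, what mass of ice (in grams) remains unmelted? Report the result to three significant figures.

Heat to warm all ice to 0 °C: 173.2×2.07×3.7 = 1326.5 J
Heat released by water cooling to 0 °C: 110.9×4.2×43.9 = 20448 J
20448 J < 1326.5 + 173.2×330.0 = 58482.5 J, so not all ice melts; final T = 0 °C.
Heat left for melting: 20448 − 1326.5 = 19121.5 J
Mass melted = 19121.5 / 330.0 = 57.94 g
Ice remaining = 173.2 − 57.94 = 115.26 g

m_ice remaining = 115 g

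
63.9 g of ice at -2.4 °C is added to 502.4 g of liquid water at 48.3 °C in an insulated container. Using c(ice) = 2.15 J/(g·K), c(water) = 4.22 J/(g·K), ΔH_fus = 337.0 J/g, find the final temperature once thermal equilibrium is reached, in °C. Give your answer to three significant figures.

Heat to bring ice to 0 °C and melt it: q₁ = 63.9×2.15×2.4 + 63.9×337.0 = 21864 J
Heat the water can supply cooling to 0 °C: 502.4×4.22×48.3 = 102402 J > q₁, so all ice melts.
Energy balance: 502.4×4.22×(48.3 − T) = 21864 + 63.9×4.22×(T − 0)
2120.128(48.3 − T) = 21864 + 269.658 T
102402 − 21864 = 2389.786 T
T = 80538 / 2389.786 = 33.70 °C

T_f = 33.7 °C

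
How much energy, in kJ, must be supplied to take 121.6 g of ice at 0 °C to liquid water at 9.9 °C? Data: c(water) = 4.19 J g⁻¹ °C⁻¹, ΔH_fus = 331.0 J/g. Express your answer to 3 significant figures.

q = 45.3 kJ

q1 (melt at 0 °C): 121.6 × 331.0 = 40250 J
q2 (heat water 0.0→9.9 °C): 121.6 × 4.19 × 9.9 = 5044 J
Total: 40250 + 5044 = 45294 J = 45.3 kJ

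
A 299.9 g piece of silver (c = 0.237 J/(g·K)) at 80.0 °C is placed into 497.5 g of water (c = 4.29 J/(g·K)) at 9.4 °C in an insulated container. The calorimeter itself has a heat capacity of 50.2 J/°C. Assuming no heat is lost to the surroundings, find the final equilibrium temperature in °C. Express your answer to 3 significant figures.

T_f = 11.6 °C

Heat lost by silver = heat gained by water + calorimeter.
(299.9)(0.237)(80.0 − T) = [(497.5)(4.29) + 50.2](T − 9.4)
71.0763 (80.0 − T) = 2184.475 (T − 9.4)
5686.1 − 71.0763 T = 2184.475 T − 20534
26220.1 = 2255.5513 T
T = 11.62 °C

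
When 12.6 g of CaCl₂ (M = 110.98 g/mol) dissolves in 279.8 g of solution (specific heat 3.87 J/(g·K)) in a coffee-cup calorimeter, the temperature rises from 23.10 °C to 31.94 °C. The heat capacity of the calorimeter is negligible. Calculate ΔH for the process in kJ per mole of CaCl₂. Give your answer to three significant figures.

|ΔT| = |31.94 − 23.10| = 8.84 °C
|q_surr| = (279.8 × 3.87) × 8.84 = 1082.826 × 8.84 = 9572 J
n(CaCl₂) = 12.6 / 110.98 = 0.1135 mol
Temperature rose, so q_rxn = −|q_surr| = -9.572 kJ
ΔH = q_rxn / n = -84.33 kJ/mol

ΔH = -84.3 kJ/mol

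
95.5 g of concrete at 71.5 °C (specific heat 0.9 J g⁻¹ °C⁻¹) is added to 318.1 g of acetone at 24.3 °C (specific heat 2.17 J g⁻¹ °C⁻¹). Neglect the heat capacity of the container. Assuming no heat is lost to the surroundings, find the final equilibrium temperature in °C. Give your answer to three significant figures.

T_f = 29.5 °C

Heat lost by concrete = heat gained by acetone.
(95.5)(0.9)(71.5 − T) = (318.1)(2.17)(T − 24.3)
85.95 (71.5 − T) = 690.277 (T − 24.3)
6145.4 − 85.95 T = 690.277 T − 16774
22919.4 = 776.227 T
T = 29.53 °C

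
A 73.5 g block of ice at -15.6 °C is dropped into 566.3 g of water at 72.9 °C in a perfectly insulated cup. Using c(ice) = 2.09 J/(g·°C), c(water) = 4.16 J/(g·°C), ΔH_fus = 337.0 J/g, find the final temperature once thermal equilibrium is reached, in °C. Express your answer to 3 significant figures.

T_f = 54.3 °C

Heat to bring ice to 0 °C and melt it: q₁ = 73.5×2.09×15.6 + 73.5×337.0 = 27166 J
Heat the water can supply cooling to 0 °C: 566.3×4.16×72.9 = 171738 J > q₁, so all ice melts.
Energy balance: 566.3×4.16×(72.9 − T) = 27166 + 73.5×4.16×(T − 0)
2355.808(72.9 − T) = 27166 + 305.76 T
171738 − 27166 = 2661.568 T
T = 144572 / 2661.568 = 54.32 °C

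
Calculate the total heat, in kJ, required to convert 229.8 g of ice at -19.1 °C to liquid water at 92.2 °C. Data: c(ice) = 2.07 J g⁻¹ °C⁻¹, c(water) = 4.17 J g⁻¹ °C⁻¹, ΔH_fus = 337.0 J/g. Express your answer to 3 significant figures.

q1 (heat ice -19.1→0.0 °C): 229.8 × 2.07 × 19.1 = 9086 J
q2 (melt at 0 °C): 229.8 × 337.0 = 77443 J
q3 (heat water 0.0→92.2 °C): 229.8 × 4.17 × 92.2 = 88352 J
Total: 9086 + 77443 + 88352 = 174881 J = 175 kJ

q = 175 kJ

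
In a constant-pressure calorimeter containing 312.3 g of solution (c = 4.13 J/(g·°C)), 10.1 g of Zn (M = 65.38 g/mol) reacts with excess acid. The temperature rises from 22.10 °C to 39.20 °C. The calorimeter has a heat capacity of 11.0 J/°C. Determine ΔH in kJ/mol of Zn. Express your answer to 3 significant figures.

ΔH = -144 kJ/mol

|ΔT| = |39.20 − 22.10| = 17.10 °C
|q_surr| = (312.3 × 4.13 + 11.0) × 17.10 = 1300.799 × 17.10 = 22240 J
n(Zn) = 10.1 / 65.38 = 0.1545 mol
Temperature rose, so q_rxn = −|q_surr| = -22.24 kJ
ΔH = q_rxn / n = -143.9 kJ/mol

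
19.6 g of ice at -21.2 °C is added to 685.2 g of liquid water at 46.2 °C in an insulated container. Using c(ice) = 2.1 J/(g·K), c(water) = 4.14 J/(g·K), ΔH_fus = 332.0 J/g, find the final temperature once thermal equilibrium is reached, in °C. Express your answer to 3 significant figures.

Heat to bring ice to 0 °C and melt it: q₁ = 19.6×2.1×21.2 + 19.6×332.0 = 7379.8 J
Heat the water can supply cooling to 0 °C: 685.2×4.14×46.2 = 131057 J > q₁, so all ice melts.
Energy balance: 685.2×4.14×(46.2 − T) = 7379.8 + 19.6×4.14×(T − 0)
2836.728(46.2 − T) = 7379.8 + 81.144 T
131057 − 7379.8 = 2917.872 T
T = 123677.2 / 2917.872 = 42.39 °C

T_f = 42.4 °C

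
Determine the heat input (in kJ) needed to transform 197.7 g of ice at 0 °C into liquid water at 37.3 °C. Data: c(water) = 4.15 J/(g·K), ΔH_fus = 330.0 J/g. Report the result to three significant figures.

q1 (melt at 0 °C): 197.7 × 330.0 = 65241 J
q2 (heat water 0.0→37.3 °C): 197.7 × 4.15 × 37.3 = 30603 J
Total: 65241 + 30603 = 95844 J = 95.8 kJ

q = 95.8 kJ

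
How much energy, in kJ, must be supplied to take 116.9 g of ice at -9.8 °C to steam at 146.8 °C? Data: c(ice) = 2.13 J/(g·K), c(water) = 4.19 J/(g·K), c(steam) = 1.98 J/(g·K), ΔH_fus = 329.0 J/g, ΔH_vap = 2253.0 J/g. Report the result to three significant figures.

q = 364 kJ

q1 (heat ice -9.8→0.0 °C): 116.9 × 2.13 × 9.8 = 2440 J
q2 (melt at 0 °C): 116.9 × 329.0 = 38460 J
q3 (heat water 0.0→100.0 °C): 116.9 × 4.19 × 100.0 = 48981 J
q4 (vaporize at 100 °C): 116.9 × 2253.0 = 263376 J
q5 (heat steam 100.0→146.8 °C): 116.9 × 1.98 × 46.8 = 10832 J
Total: 2440 + 38460 + 48981 + 263376 + 10832 = 364089 J = 364 kJ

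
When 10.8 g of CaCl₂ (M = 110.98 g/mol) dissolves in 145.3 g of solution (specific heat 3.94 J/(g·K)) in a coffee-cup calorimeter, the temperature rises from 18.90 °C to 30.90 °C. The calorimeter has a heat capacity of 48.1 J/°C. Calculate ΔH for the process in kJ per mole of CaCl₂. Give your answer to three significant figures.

|ΔT| = |30.90 − 18.90| = 12.00 °C
|q_surr| = (145.3 × 3.94 + 48.1) × 12.00 = 620.582 × 12.00 = 7447 J
n(CaCl₂) = 10.8 / 110.98 = 0.09731 mol
Temperature rose, so q_rxn = −|q_surr| = -7.447 kJ
ΔH = q_rxn / n = -76.53 kJ/mol

ΔH = -76.5 kJ/mol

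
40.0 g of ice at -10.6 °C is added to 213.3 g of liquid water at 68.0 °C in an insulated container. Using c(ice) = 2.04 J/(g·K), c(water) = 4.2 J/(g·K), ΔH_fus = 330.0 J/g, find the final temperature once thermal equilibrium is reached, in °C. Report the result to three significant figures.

T_f = 44.0 °C

Heat to bring ice to 0 °C and melt it: q₁ = 40.0×2.04×10.6 + 40.0×330.0 = 14065 J
Heat the water can supply cooling to 0 °C: 213.3×4.2×68.0 = 60918.5 J > q₁, so all ice melts.
Energy balance: 213.3×4.2×(68.0 − T) = 14065 + 40.0×4.2×(T − 0)
895.86(68.0 − T) = 14065 + 168 T
60918.5 − 14065 = 1063.86 T
T = 46853.5 / 1063.86 = 44.04 °C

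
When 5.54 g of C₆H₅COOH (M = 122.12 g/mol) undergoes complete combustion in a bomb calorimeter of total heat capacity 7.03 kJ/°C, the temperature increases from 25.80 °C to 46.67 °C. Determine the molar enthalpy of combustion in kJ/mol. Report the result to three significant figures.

ΔH = -3230 kJ/mol

ΔT = 46.67 − 25.80 = 20.87 °C
q_cal = C_cal × ΔT = 7.03 × 20.87 = 146.7161 kJ
n = 5.54 / 122.12 = 0.04537 mol
q_rxn = −q_cal = -146.7161 kJ
ΔH = -146.7161 / 0.04537 = -3234 kJ/mol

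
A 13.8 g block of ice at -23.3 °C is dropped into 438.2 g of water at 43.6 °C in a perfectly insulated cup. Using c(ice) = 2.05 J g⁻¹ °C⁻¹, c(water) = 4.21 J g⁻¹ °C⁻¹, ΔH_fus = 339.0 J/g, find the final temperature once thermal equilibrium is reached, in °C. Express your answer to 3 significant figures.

T_f = 39.5 °C

Heat to bring ice to 0 °C and melt it: q₁ = 13.8×2.05×23.3 + 13.8×339.0 = 5337.4 J
Heat the water can supply cooling to 0 °C: 438.2×4.21×43.6 = 80434.2 J > q₁, so all ice melts.
Energy balance: 438.2×4.21×(43.6 − T) = 5337.4 + 13.8×4.21×(T − 0)
1844.822(43.6 − T) = 5337.4 + 58.098 T
80434.2 − 5337.4 = 1902.920 T
T = 75096.8 / 1902.920 = 39.46 °C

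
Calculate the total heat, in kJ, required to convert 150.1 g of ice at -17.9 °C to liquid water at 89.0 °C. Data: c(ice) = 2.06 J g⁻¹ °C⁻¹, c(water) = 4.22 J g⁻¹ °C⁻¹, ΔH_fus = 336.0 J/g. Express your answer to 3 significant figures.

q = 112 kJ

q1 (heat ice -17.9→0.0 °C): 150.1 × 2.06 × 17.9 = 5535 J
q2 (melt at 0 °C): 150.1 × 336.0 = 50434 J
q3 (heat water 0.0→89.0 °C): 150.1 × 4.22 × 89.0 = 56375 J
Total: 5535 + 50434 + 56375 = 112344 J = 112 kJ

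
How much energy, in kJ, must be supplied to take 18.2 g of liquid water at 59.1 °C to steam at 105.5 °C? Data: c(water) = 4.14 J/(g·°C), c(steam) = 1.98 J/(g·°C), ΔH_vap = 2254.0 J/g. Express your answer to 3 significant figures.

q = 44.3 kJ

q1 (heat water 59.1→100.0 °C): 18.2 × 4.14 × 40.9 = 3082 J
q2 (vaporize at 100 °C): 18.2 × 2254.0 = 41023 J
q3 (heat steam 100.0→105.5 °C): 18.2 × 1.98 × 5.5 = 198 J
Total: 3082 + 41023 + 198 = 44303 J = 44.3 kJ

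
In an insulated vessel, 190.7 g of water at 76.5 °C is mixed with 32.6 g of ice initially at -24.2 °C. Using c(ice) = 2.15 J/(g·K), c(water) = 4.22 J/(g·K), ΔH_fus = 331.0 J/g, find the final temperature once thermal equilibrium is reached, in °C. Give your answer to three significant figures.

T_f = 52.1 °C

Heat to bring ice to 0 °C and melt it: q₁ = 32.6×2.15×24.2 + 32.6×331.0 = 12487 J
Heat the water can supply cooling to 0 °C: 190.7×4.22×76.5 = 61563.7 J > q₁, so all ice melts.
Energy balance: 190.7×4.22×(76.5 − T) = 12487 + 32.6×4.22×(T − 0)
804.754(76.5 − T) = 12487 + 137.572 T
61563.7 − 12487 = 942.326 T
T = 49076.7 / 942.326 = 52.08 °C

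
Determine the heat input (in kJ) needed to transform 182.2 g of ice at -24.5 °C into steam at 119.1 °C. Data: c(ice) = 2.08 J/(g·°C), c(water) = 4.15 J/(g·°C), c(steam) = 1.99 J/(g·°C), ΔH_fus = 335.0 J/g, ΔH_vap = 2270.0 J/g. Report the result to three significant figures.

q = 566 kJ

q1 (heat ice -24.5→0.0 °C): 182.2 × 2.08 × 24.5 = 9285 J
q2 (melt at 0 °C): 182.2 × 335.0 = 61037 J
q3 (heat water 0.0→100.0 °C): 182.2 × 4.15 × 100.0 = 75613 J
q4 (vaporize at 100 °C): 182.2 × 2270.0 = 413594 J
q5 (heat steam 100.0→119.1 °C): 182.2 × 1.99 × 19.1 = 6925 J
Total: 9285 + 61037 + 75613 + 413594 + 6925 = 566454 J = 566 kJ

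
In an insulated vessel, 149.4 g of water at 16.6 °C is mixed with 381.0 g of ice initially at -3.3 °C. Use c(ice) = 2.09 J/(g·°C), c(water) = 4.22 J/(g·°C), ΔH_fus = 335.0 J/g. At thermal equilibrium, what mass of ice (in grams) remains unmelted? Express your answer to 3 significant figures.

m_ice remaining = 358 g

Heat to warm all ice to 0 °C: 381.0×2.09×3.3 = 2627.8 J
Heat released by water cooling to 0 °C: 149.4×4.22×16.6 = 10466 J
10466 J < 2627.8 + 381.0×335.0 = 130262.8 J, so not all ice melts; final T = 0 °C.
Heat left for melting: 10466 − 2627.8 = 7838.2 J
Mass melted = 7838.2 / 335.0 = 23.40 g
Ice remaining = 381.0 − 23.40 = 357.60 g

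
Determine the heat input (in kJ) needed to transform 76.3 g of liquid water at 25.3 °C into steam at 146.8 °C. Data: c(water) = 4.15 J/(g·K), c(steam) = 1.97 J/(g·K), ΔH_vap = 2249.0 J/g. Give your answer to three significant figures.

q1 (heat water 25.3→100.0 °C): 76.3 × 4.15 × 74.7 = 23653 J
q2 (vaporize at 100 °C): 76.3 × 2249.0 = 171599 J
q3 (heat steam 100.0→146.8 °C): 76.3 × 1.97 × 46.8 = 7035 J
Total: 23653 + 171599 + 7035 = 202287 J = 202 kJ

q = 202 kJ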